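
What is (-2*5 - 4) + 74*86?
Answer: 6350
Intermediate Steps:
(-2*5 - 4) + 74*86 = (-10 - 4) + 6364 = -14 + 6364 = 6350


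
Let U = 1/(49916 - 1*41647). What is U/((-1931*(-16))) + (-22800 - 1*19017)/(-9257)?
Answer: 10683366355865/2364969325168 ≈ 4.5173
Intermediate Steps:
U = 1/8269 (U = 1/(49916 - 41647) = 1/8269 ≈ 0.00012093)
U/((-1931*(-16))) + (-22800 - 1*19017)/(-9257) = 1/(8269*((-1931*(-16)))) + (-22800 - 1*19017)/(-9257) = (1/8269)/30896 + (-22800 - 19017)*(-1/9257) = (1/8269)*(1/30896) - 41817*(-1/9257) = 1/255479024 + 41817/9257 = 10683366355865/2364969325168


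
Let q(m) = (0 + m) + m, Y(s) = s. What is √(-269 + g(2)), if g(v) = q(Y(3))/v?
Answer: I*√266 ≈ 16.31*I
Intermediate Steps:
q(m) = 2*m (q(m) = m + m = 2*m)
g(v) = 6/v (g(v) = (2*3)/v = 6/v)
√(-269 + g(2)) = √(-269 + 6/2) = √(-269 + 6*(½)) = √(-269 + 3) = √(-266) = I*√266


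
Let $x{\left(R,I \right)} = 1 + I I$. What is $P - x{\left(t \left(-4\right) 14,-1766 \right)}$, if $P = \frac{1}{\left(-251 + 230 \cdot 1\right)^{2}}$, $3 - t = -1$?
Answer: $- \frac{1375371836}{441} \approx -3.1188 \cdot 10^{6}$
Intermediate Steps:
$t = 4$ ($t = 3 - -1 = 3 + 1 = 4$)
$x{\left(R,I \right)} = 1 + I^{2}$
$P = \frac{1}{441}$ ($P = \frac{1}{\left(-251 + 230\right)^{2}} = \frac{1}{\left(-21\right)^{2}} = \frac{1}{441} \approx 0.0022676$)
$P - x{\left(t \left(-4\right) 14,-1766 \right)} = \frac{1}{441} - \left(1 + \left(-1766\right)^{2}\right) = \frac{1}{441} - \left(1 + 3118756\right) = \frac{1}{441} - 3118757 = - \frac{1375371836}{441}$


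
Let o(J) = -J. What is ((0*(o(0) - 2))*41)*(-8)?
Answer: 0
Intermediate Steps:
((0*(o(0) - 2))*41)*(-8) = ((0*(-1*0 - 2))*41)*(-8) = ((0*(0 - 2))*41)*(-8) = ((0*(-2))*41)*(-8) = (0*41)*(-8) = 0*(-8) = 0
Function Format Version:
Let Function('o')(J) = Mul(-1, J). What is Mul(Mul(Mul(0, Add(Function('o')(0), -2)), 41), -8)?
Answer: 0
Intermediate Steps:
Mul(Mul(Mul(0, Add(Function('o')(0), -2)), 41), -8) = Mul(Mul(Mul(0, Add(Mul(-1, 0), -2)), 41), -8) = Mul(Mul(Mul(0, Add(0, -2)), 41), -8) = Mul(Mul(Mul(0, -2), 41), -8) = Mul(Mul(0, 41), -8) = Mul(0, -8) = 0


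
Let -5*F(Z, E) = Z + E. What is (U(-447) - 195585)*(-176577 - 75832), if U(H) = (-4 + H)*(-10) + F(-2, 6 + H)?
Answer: 241033431188/5 ≈ 4.8207e+10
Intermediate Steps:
F(Z, E) = -E/5 - Z/5 (F(Z, E) = -(Z + E)/5 = -(E + Z)/5 = -E/5 - Z/5)
U(H) = 196/5 - 51*H/5 (U(H) = (-4 + H)*(-10) + (-(6 + H)/5 - ⅕*(-2)) = (40 - 10*H) + ((-6/5 - H/5) + ⅖) = (40 - 10*H) + (-⅘ - H/5) = 196/5 - 51*H/5)
(U(-447) - 195585)*(-176577 - 75832) = ((196/5 - 51/5*(-447)) - 195585)*(-176577 - 75832) = ((196/5 + 22797/5) - 195585)*(-252409) = (22993/5 - 195585)*(-252409) = -954932/5*(-252409) = 241033431188/5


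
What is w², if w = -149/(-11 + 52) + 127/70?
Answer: 27279729/8236900 ≈ 3.3119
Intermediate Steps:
w = -5223/2870 (w = -149/41 + 127*(1/70) = -149*1/41 + 127/70 = -149/41 + 127/70 = -5223/2870 ≈ -1.8199)
w² = (-5223/2870)² = 27279729/8236900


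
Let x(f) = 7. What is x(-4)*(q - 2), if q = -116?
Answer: -826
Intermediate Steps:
x(-4)*(q - 2) = 7*(-116 - 2) = 7*(-118) = -826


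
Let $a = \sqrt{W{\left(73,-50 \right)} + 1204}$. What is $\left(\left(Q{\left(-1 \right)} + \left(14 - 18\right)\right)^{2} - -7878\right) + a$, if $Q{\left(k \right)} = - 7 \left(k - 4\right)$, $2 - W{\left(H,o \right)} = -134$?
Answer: $8839 + 2 \sqrt{335} \approx 8875.6$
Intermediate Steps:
$W{\left(H,o \right)} = 136$ ($W{\left(H,o \right)} = 2 - -134 = 2 + 134 = 136$)
$a = 2 \sqrt{335}$ ($a = \sqrt{136 + 1204} = \sqrt{1340} = 2 \sqrt{335} \approx 36.606$)
$Q{\left(k \right)} = 28 - 7 k$ ($Q{\left(k \right)} = - 7 \left(-4 + k\right) = 28 - 7 k$)
$\left(\left(Q{\left(-1 \right)} + \left(14 - 18\right)\right)^{2} - -7878\right) + a = \left(\left(\left(28 - -7\right) + \left(14 - 18\right)\right)^{2} - -7878\right) + 2 \sqrt{335} = \left(\left(\left(28 + 7\right) + \left(14 - 18\right)\right)^{2} + 7878\right) + 2 \sqrt{335} = \left(\left(35 - 4\right)^{2} + 7878\right) + 2 \sqrt{335} = \left(31^{2} + 7878\right) + 2 \sqrt{335} = \left(961 + 7878\right) + 2 \sqrt{335} = 8839 + 2 \sqrt{335}$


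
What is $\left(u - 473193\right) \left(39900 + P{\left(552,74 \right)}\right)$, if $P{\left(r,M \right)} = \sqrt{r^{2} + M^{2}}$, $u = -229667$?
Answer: $-28044114000 - 1405720 \sqrt{77545} \approx -2.8436 \cdot 10^{10}$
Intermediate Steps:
$P{\left(r,M \right)} = \sqrt{M^{2} + r^{2}}$
$\left(u - 473193\right) \left(39900 + P{\left(552,74 \right)}\right) = \left(-229667 - 473193\right) \left(39900 + \sqrt{74^{2} + 552^{2}}\right) = - 702860 \left(39900 + \sqrt{5476 + 304704}\right) = - 702860 \left(39900 + \sqrt{310180}\right) = - 702860 \left(39900 + 2 \sqrt{77545}\right) = -28044114000 - 1405720 \sqrt{77545}$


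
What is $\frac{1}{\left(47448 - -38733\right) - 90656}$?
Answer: $- \frac{1}{4475} \approx -0.00022346$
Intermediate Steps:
$\frac{1}{\left(47448 - -38733\right) - 90656} = \frac{1}{\left(47448 + 38733\right) - 90656} = \frac{1}{86181 - 90656} = \frac{1}{-4475} = - \frac{1}{4475}$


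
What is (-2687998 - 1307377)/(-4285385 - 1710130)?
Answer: 799075/1199103 ≈ 0.66639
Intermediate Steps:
(-2687998 - 1307377)/(-4285385 - 1710130) = -3995375/(-5995515) = -3995375*(-1/5995515) = 799075/1199103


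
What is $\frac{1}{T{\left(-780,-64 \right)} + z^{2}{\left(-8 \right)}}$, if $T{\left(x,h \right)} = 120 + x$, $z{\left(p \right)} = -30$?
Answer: $\frac{1}{240} \approx 0.0041667$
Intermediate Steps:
$\frac{1}{T{\left(-780,-64 \right)} + z^{2}{\left(-8 \right)}} = \frac{1}{\left(120 - 780\right) + \left(-30\right)^{2}} = \frac{1}{-660 + 900} = \frac{1}{240}$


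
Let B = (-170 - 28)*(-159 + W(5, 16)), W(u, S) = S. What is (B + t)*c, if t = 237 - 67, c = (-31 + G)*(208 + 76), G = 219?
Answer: 1520817728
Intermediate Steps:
c = 53392 (c = (-31 + 219)*(208 + 76) = 188*284 = 53392)
t = 170
B = 28314 (B = (-170 - 28)*(-159 + 16) = -198*(-143) = 28314)
(B + t)*c = (28314 + 170)*53392 = 28484*53392 = 1520817728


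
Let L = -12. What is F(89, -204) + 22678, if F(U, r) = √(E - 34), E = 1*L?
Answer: 22678 + I*√46 ≈ 22678.0 + 6.7823*I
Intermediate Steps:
E = -12 (E = 1*(-12) = -12)
F(U, r) = I*√46 (F(U, r) = √(-12 - 34) = √(-46) = I*√46)
F(89, -204) + 22678 = I*√46 + 22678 = 22678 + I*√46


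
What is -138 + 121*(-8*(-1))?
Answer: 830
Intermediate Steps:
-138 + 121*(-8*(-1)) = -138 + 121*8 = -138 + 968 = 830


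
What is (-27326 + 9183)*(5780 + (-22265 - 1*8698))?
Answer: 456895169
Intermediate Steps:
(-27326 + 9183)*(5780 + (-22265 - 1*8698)) = -18143*(5780 + (-22265 - 8698)) = -18143*(5780 - 30963) = -18143*(-25183) = 456895169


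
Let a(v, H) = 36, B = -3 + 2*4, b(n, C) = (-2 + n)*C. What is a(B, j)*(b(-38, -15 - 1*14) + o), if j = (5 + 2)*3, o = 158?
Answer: 47448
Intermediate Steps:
b(n, C) = C*(-2 + n)
j = 21 (j = 7*3 = 21)
B = 5 (B = -3 + 8 = 5)
a(B, j)*(b(-38, -15 - 1*14) + o) = 36*((-15 - 1*14)*(-2 - 38) + 158) = 36*((-15 - 14)*(-40) + 158) = 36*(-29*(-40) + 158) = 36*(1160 + 158) = 36*1318 = 47448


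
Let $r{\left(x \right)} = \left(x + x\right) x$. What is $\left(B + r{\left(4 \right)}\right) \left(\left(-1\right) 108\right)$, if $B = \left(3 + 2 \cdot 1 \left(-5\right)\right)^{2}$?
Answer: $-8748$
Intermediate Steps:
$r{\left(x \right)} = 2 x^{2}$ ($r{\left(x \right)} = 2 x x = 2 x^{2}$)
$B = 49$ ($B = \left(3 + 2 \left(-5\right)\right)^{2} = \left(3 - 10\right)^{2} = \left(-7\right)^{2} = 49$)
$\left(B + r{\left(4 \right)}\right) \left(\left(-1\right) 108\right) = \left(49 + 2 \cdot 4^{2}\right) \left(\left(-1\right) 108\right) = \left(49 + 2 \cdot 16\right) \left(-108\right) = \left(49 + 32\right) \left(-108\right) = 81 \left(-108\right) = -8748$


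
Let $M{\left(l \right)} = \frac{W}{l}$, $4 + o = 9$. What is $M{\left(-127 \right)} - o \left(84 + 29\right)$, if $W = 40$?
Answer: $- \frac{71795}{127} \approx -565.31$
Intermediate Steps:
$o = 5$ ($o = -4 + 9 = 5$)
$M{\left(l \right)} = \frac{40}{l}$
$M{\left(-127 \right)} - o \left(84 + 29\right) = \frac{40}{-127} - 5 \left(84 + 29\right) = 40 \left(- \frac{1}{127}\right) - 5 \cdot 113 = - \frac{40}{127} - 565 = - \frac{71795}{127}$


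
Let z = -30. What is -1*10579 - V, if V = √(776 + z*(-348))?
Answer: -10579 - 4*√701 ≈ -10685.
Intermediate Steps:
V = 4*√701 (V = √(776 - 30*(-348)) = √(776 + 10440) = √11216 = 4*√701 ≈ 105.91)
-1*10579 - V = -1*10579 - 4*√701 = -10579 - 4*√701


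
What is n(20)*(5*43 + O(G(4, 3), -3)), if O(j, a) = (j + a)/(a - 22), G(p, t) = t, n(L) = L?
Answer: 4300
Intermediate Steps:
O(j, a) = (a + j)/(-22 + a)
n(20)*(5*43 + O(G(4, 3), -3)) = 20*(5*43 + (-3 + 3)/(-22 - 3)) = 20*(215 + 0/(-25)) = 20*(215 - 1/25*0) = 20*(215 + 0) = 20*215 = 4300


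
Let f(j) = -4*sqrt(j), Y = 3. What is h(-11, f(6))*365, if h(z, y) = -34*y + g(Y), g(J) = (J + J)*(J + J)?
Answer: 13140 + 49640*sqrt(6) ≈ 1.3473e+5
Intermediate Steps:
g(J) = 4*J**2 (g(J) = (2*J)*(2*J) = 4*J**2)
h(z, y) = 36 - 34*y (h(z, y) = -34*y + 4*3**2 = -34*y + 4*9 = -34*y + 36 = 36 - 34*y)
h(-11, f(6))*365 = (36 - (-136)*sqrt(6))*365 = (36 + 136*sqrt(6))*365 = 13140 + 49640*sqrt(6)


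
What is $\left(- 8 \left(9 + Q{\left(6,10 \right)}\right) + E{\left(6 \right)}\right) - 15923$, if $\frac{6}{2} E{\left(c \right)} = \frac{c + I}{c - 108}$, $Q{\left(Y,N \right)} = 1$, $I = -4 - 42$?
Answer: $- \frac{2448439}{153} \approx -16003.0$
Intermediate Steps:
$I = -46$
$E{\left(c \right)} = \frac{-46 + c}{3 \left(-108 + c\right)}$ ($E{\left(c \right)} = \frac{\left(c - 46\right) \frac{1}{c - 108}}{3} = \frac{\left(-46 + c\right) \frac{1}{-108 + c}}{3} = \frac{\frac{1}{-108 + c} \left(-46 + c\right)}{3} = \frac{-46 + c}{3 \left(-108 + c\right)}$)
$\left(- 8 \left(9 + Q{\left(6,10 \right)}\right) + E{\left(6 \right)}\right) - 15923 = \left(- 8 \left(9 + 1\right) + \frac{-46 + 6}{3 \left(-108 + 6\right)}\right) - 15923 = \left(\left(-8\right) 10 + \frac{1}{3} \frac{1}{-102} \left(-40\right)\right) - 15923 = \left(-80 + \frac{1}{3} \left(- \frac{1}{102}\right) \left(-40\right)\right) - 15923 = \left(-80 + \frac{20}{153}\right) - 15923 = - \frac{12220}{153} - 15923 = - \frac{2448439}{153}$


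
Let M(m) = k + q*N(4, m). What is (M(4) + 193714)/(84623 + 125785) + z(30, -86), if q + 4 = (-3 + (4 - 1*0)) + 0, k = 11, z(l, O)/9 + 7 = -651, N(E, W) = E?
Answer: -415280821/70136 ≈ -5921.1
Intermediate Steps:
z(l, O) = -5922 (z(l, O) = -63 + 9*(-651) = -63 - 5859 = -5922)
q = -3 (q = -4 + ((-3 + (4 - 1*0)) + 0) = -4 + ((-3 + (4 + 0)) + 0) = -4 + ((-3 + 4) + 0) = -4 + (1 + 0) = -4 + 1 = -3)
M(m) = -1 (M(m) = 11 - 3*4 = 11 - 12 = -1)
(M(4) + 193714)/(84623 + 125785) + z(30, -86) = (-1 + 193714)/(84623 + 125785) - 5922 = 193713/210408 - 5922 = 193713*(1/210408) - 5922 = 64571/70136 - 5922 = -415280821/70136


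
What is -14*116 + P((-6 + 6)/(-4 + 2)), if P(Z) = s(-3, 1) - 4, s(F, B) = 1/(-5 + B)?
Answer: -6513/4 ≈ -1628.3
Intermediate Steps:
P(Z) = -17/4 (P(Z) = 1/(-5 + 1) - 4 = 1/(-4) - 4 = -1/4 - 4 = -17/4)
-14*116 + P((-6 + 6)/(-4 + 2)) = -14*116 - 17/4 = -1624 - 17/4 = -6513/4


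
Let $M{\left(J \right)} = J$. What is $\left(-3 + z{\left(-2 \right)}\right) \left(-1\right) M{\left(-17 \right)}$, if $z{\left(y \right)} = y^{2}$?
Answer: $17$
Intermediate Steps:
$\left(-3 + z{\left(-2 \right)}\right) \left(-1\right) M{\left(-17 \right)} = \left(-3 + \left(-2\right)^{2}\right) \left(-1\right) \left(-17\right) = \left(-3 + 4\right) \left(-1\right) \left(-17\right) = 1 \left(-1\right) \left(-17\right) = \left(-1\right) \left(-17\right) = 17$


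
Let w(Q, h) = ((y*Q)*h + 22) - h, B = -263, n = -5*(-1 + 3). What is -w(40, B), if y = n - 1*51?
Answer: -642005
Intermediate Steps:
n = -10 (n = -5*2 = -10)
y = -61 (y = -10 - 1*51 = -10 - 51 = -61)
w(Q, h) = 22 - h - 61*Q*h (w(Q, h) = ((-61*Q)*h + 22) - h = (-61*Q*h + 22) - h = (22 - 61*Q*h) - h = 22 - h - 61*Q*h)
-w(40, B) = -(22 - 1*(-263) - 61*40*(-263)) = -(22 + 263 + 641720) = -1*642005 = -642005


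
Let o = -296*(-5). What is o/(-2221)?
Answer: -1480/2221 ≈ -0.66637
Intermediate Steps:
o = 1480
o/(-2221) = 1480/(-2221) = 1480*(-1/2221) = -1480/2221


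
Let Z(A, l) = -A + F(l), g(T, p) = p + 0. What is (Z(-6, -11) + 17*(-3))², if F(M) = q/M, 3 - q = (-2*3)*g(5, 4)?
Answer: 272484/121 ≈ 2251.9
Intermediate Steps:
g(T, p) = p
q = 27 (q = 3 - (-2*3)*4 = 3 - (-6)*4 = 3 - 1*(-24) = 3 + 24 = 27)
F(M) = 27/M
Z(A, l) = -A + 27/l
(Z(-6, -11) + 17*(-3))² = ((-1*(-6) + 27/(-11)) + 17*(-3))² = ((6 + 27*(-1/11)) - 51)² = ((6 - 27/11) - 51)² = (39/11 - 51)² = (-522/11)² = 272484/121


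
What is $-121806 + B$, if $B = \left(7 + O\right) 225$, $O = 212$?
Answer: $-72531$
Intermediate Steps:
$B = 49275$ ($B = \left(7 + 212\right) 225 = 219 \cdot 225 = 49275$)
$-121806 + B = -121806 + 49275 = -72531$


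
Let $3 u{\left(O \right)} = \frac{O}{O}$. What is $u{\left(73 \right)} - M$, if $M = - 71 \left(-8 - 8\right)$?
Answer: $- \frac{3407}{3} \approx -1135.7$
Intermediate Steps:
$u{\left(O \right)} = \frac{1}{3}$ ($u{\left(O \right)} = \frac{O \frac{1}{O}}{3} = \frac{1}{3} \cdot 1 = \frac{1}{3}$)
$M = 1136$ ($M = \left(-71\right) \left(-16\right) = 1136$)
$u{\left(73 \right)} - M = \frac{1}{3} - 1136 = - \frac{3407}{3}$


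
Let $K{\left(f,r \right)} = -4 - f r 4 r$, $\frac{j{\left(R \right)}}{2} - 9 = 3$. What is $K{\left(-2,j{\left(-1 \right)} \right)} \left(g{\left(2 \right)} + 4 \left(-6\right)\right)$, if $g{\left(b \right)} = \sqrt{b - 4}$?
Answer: $-110496 + 4604 i \sqrt{2} \approx -1.105 \cdot 10^{5} + 6511.0 i$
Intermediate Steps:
$j{\left(R \right)} = 24$ ($j{\left(R \right)} = 18 + 2 \cdot 3 = 18 + 6 = 24$)
$g{\left(b \right)} = \sqrt{-4 + b}$
$K{\left(f,r \right)} = -4 - 4 f r^{2}$
$K{\left(-2,j{\left(-1 \right)} \right)} \left(g{\left(2 \right)} + 4 \left(-6\right)\right) = \left(-4 - - 8 \cdot 24^{2}\right) \left(\sqrt{-4 + 2} + 4 \left(-6\right)\right) = \left(-4 - \left(-8\right) 576\right) \left(\sqrt{-2} - 24\right) = \left(-4 + 4608\right) \left(i \sqrt{2} - 24\right) = 4604 \left(-24 + i \sqrt{2}\right) = -110496 + 4604 i \sqrt{2}$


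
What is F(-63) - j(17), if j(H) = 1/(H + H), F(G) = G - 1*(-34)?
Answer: -987/34 ≈ -29.029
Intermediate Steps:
F(G) = 34 + G (F(G) = G + 34 = 34 + G)
j(H) = 1/(2*H)
F(-63) - j(17) = (34 - 63) - 1/(2*17) = -29 - 1/(2*17) = -29 - 1*1/34 = -29 - 1/34 = -987/34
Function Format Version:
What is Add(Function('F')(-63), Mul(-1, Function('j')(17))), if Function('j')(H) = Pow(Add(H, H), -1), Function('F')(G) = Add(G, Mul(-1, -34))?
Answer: Rational(-987, 34) ≈ -29.029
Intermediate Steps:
Function('F')(G) = Add(34, G) (Function('F')(G) = Add(G, 34) = Add(34, G))
Function('j')(H) = Mul(Rational(1, 2), Pow(H, -1)) (Function('j')(H) = Pow(Mul(2, H), -1) = Mul(Rational(1, 2), Pow(H, -1)))
Add(Function('F')(-63), Mul(-1, Function('j')(17))) = Add(Add(34, -63), Mul(-1, Mul(Rational(1, 2), Pow(17, -1)))) = Add(-29, Mul(-1, Mul(Rational(1, 2), Rational(1, 17)))) = Add(-29, Mul(-1, Rational(1, 34))) = Add(-29, Rational(-1, 34)) = Rational(-987, 34)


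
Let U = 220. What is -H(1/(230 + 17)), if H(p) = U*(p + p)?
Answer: -440/247 ≈ -1.7814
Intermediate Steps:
H(p) = 440*p (H(p) = 220*(p + p) = 220*(2*p) = 440*p)
-H(1/(230 + 17)) = -440/(230 + 17) = -440/247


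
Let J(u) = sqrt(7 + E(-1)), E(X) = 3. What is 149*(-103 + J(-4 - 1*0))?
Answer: -15347 + 149*sqrt(10) ≈ -14876.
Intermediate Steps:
J(u) = sqrt(10) (J(u) = sqrt(7 + 3) = sqrt(10))
149*(-103 + J(-4 - 1*0)) = 149*(-103 + sqrt(10)) = -15347 + 149*sqrt(10)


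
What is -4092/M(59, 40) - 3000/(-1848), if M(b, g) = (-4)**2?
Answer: -78271/308 ≈ -254.13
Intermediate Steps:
M(b, g) = 16
-4092/M(59, 40) - 3000/(-1848) = -4092/16 - 3000/(-1848) = -4092*1/16 - 3000*(-1/1848) = -1023/4 + 125/77 = -78271/308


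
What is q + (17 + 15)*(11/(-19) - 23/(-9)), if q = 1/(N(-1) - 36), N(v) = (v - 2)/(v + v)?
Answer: 248654/3933 ≈ 63.222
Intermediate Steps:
N(v) = (-2 + v)/(2*v) (N(v) = (-2 + v)/((2*v)) = (-2 + v)*(1/(2*v)) = (-2 + v)/(2*v))
q = -2/69 (q = 1/((1/2)*(-2 - 1)/(-1) - 36) = 1/((1/2)*(-1)*(-3) - 36) = 1/(3/2 - 36) = 1/(-69/2) = -2/69 ≈ -0.028986)
q + (17 + 15)*(11/(-19) - 23/(-9)) = -2/69 + (17 + 15)*(11/(-19) - 23/(-9)) = -2/69 + 32*(11*(-1/19) - 23*(-1/9)) = -2/69 + 32*(-11/19 + 23/9) = -2/69 + 32*(338/171) = -2/69 + 10816/171 = 248654/3933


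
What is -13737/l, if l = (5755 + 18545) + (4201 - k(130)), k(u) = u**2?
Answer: -4579/3867 ≈ -1.1841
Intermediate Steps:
l = 11601 (l = (5755 + 18545) + (4201 - 1*130**2) = 24300 + (4201 - 1*16900) = 24300 + (4201 - 16900) = 24300 - 12699 = 11601)
-13737/l = -13737/11601 = -13737*1/11601 = -4579/3867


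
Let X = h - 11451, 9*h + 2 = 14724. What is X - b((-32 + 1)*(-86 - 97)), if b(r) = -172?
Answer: -86789/9 ≈ -9643.2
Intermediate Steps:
h = 14722/9 (h = -2/9 + (⅑)*14724 = -2/9 + 1636 = 14722/9 ≈ 1635.8)
X = -88337/9 (X = 14722/9 - 11451 = -88337/9 ≈ -9815.2)
X - b((-32 + 1)*(-86 - 97)) = -88337/9 - 1*(-172) = -88337/9 + 172 = -86789/9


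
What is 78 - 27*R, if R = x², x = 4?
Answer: -354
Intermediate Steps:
R = 16 (R = 4² = 16)
78 - 27*R = 78 - 27*16 = 78 - 432 = -354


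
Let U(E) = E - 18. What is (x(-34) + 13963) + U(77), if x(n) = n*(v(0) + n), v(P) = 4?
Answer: 15042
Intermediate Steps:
U(E) = -18 + E
x(n) = n*(4 + n)
(x(-34) + 13963) + U(77) = (-34*(4 - 34) + 13963) + (-18 + 77) = (-34*(-30) + 13963) + 59 = (1020 + 13963) + 59 = 14983 + 59 = 15042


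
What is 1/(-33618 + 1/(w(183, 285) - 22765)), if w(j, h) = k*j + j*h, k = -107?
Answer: -9809/329758961 ≈ -2.9746e-5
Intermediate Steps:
w(j, h) = -107*j + h*j (w(j, h) = -107*j + j*h = -107*j + h*j)
1/(-33618 + 1/(w(183, 285) - 22765)) = 1/(-33618 + 1/(183*(-107 + 285) - 22765)) = 1/(-33618 + 1/(183*178 - 22765)) = 1/(-33618 + 1/(32574 - 22765)) = 1/(-33618 + 1/9809) = 1/(-329758961/9809) = -9809/329758961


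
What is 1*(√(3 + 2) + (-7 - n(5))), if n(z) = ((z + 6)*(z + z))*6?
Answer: -667 + √5 ≈ -664.76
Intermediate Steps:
n(z) = 12*z*(6 + z) (n(z) = ((6 + z)*(2*z))*6 = (2*z*(6 + z))*6 = 12*z*(6 + z))
1*(√(3 + 2) + (-7 - n(5))) = 1*(√(3 + 2) + (-7 - 12*5*(6 + 5))) = 1*(√5 + (-7 - 12*5*11)) = 1*(√5 + (-7 - 1*660)) = 1*(√5 + (-7 - 660)) = 1*(√5 - 667) = 1*(-667 + √5) = -667 + √5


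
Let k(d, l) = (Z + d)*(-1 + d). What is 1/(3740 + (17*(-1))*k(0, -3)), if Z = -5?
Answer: 1/3655 ≈ 0.00027360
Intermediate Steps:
k(d, l) = (-1 + d)*(-5 + d) (k(d, l) = (-5 + d)*(-1 + d) = (-1 + d)*(-5 + d))
1/(3740 + (17*(-1))*k(0, -3)) = 1/(3740 + (17*(-1))*(5 + 0² - 6*0)) = 1/(3740 - 17*(5 + 0 + 0)) = 1/(3740 - 17*5) = 1/(3740 - 85) = 1/3655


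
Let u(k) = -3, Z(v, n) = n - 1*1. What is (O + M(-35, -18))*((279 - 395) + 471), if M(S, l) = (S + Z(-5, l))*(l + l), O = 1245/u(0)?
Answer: 542795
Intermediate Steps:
Z(v, n) = -1 + n (Z(v, n) = n - 1 = -1 + n)
O = -415 (O = 1245/(-3) = 1245*(-⅓) = -415)
M(S, l) = 2*l*(-1 + S + l) (M(S, l) = (S + (-1 + l))*(l + l) = (-1 + S + l)*(2*l) = 2*l*(-1 + S + l))
(O + M(-35, -18))*((279 - 395) + 471) = (-415 + 2*(-18)*(-1 - 35 - 18))*((279 - 395) + 471) = (-415 + 2*(-18)*(-54))*(-116 + 471) = (-415 + 1944)*355 = 1529*355 = 542795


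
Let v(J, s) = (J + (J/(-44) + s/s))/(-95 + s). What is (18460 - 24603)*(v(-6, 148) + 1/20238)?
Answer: 3323823725/5899377 ≈ 563.42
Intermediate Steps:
v(J, s) = (1 + 43*J/44)/(-95 + s) (v(J, s) = (J + (J*(-1/44) + 1))/(-95 + s) = (J + (-J/44 + 1))/(-95 + s) = (J + (1 - J/44))/(-95 + s) = (1 + 43*J/44)/(-95 + s))
(18460 - 24603)*(v(-6, 148) + 1/20238) = (18460 - 24603)*((44 + 43*(-6))/(44*(-95 + 148)) + 1/20238) = -6143*((1/44)*(44 - 258)/53 + 1/20238) = -6143*((1/44)*(1/53)*(-214) + 1/20238) = -6143*(-107/1166 + 1/20238) = -6143*(-541075/5899377) = 3323823725/5899377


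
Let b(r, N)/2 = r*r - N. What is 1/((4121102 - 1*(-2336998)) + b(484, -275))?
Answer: 1/6927162 ≈ 1.4436e-7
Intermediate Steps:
b(r, N) = -2*N + 2*r² (b(r, N) = 2*(r*r - N) = 2*(r² - N) = -2*N + 2*r²)
1/((4121102 - 1*(-2336998)) + b(484, -275)) = 1/((4121102 - 1*(-2336998)) + (-2*(-275) + 2*484²)) = 1/((4121102 + 2336998) + (550 + 2*234256)) = 1/(6458100 + (550 + 468512)) = 1/(6458100 + 469062) = 1/6927162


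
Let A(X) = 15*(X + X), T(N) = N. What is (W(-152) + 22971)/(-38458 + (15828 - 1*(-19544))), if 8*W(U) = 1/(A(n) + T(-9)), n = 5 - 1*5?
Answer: -1653911/222192 ≈ -7.4436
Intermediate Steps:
n = 0 (n = 5 - 5 = 0)
A(X) = 30*X (A(X) = 15*(2*X) = 30*X)
W(U) = -1/72 (W(U) = 1/(8*(30*0 - 9)) = 1/(8*(0 - 9)) = (1/8)/(-9) = (1/8)*(-1/9) = -1/72)
(W(-152) + 22971)/(-38458 + (15828 - 1*(-19544))) = (-1/72 + 22971)/(-38458 + (15828 - 1*(-19544))) = 1653911/(72*(-38458 + (15828 + 19544))) = 1653911/(72*(-38458 + 35372)) = (1653911/72)/(-3086) = (1653911/72)*(-1/3086) = -1653911/222192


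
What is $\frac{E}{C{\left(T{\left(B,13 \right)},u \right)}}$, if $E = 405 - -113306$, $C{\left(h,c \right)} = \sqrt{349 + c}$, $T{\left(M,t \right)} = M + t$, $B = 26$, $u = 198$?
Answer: $\frac{113711 \sqrt{547}}{547} \approx 4861.9$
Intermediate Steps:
$E = 113711$ ($E = 405 + 113306 = 113711$)
$\frac{E}{C{\left(T{\left(B,13 \right)},u \right)}} = \frac{113711}{\sqrt{349 + 198}} = \frac{113711}{\sqrt{547}} = 113711 \frac{\sqrt{547}}{547} = \frac{113711 \sqrt{547}}{547}$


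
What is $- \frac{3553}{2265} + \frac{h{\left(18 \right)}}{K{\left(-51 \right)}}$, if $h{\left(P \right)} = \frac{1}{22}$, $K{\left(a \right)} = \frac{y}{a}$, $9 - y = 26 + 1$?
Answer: $- \frac{143497}{99660} \approx -1.4399$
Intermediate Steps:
$y = -18$ ($y = 9 - \left(26 + 1\right) = 9 - 27 = -18$)
$K{\left(a \right)} = - \frac{18}{a}$
$h{\left(P \right)} = \frac{1}{22}$
$- \frac{3553}{2265} + \frac{h{\left(18 \right)}}{K{\left(-51 \right)}} = - \frac{3553}{2265} + \frac{1}{22 \left(- \frac{18}{-51}\right)} = \left(-3553\right) \frac{1}{2265} + \frac{1}{22 \left(\left(-18\right) \left(- \frac{1}{51}\right)\right)} = - \frac{3553}{2265} + \frac{1}{22 \cdot \frac{6}{17}} = - \frac{3553}{2265} + \frac{1}{22} \cdot \frac{17}{6} = - \frac{3553}{2265} + \frac{17}{132} = - \frac{143497}{99660}$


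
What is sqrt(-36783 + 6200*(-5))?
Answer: I*sqrt(67783) ≈ 260.35*I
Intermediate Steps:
sqrt(-36783 + 6200*(-5)) = sqrt(-36783 - 31000) = sqrt(-67783) = I*sqrt(67783)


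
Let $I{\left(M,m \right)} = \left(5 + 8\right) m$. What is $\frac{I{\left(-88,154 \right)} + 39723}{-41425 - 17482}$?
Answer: $- \frac{41725}{58907} \approx -0.70832$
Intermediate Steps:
$I{\left(M,m \right)} = 13 m$
$\frac{I{\left(-88,154 \right)} + 39723}{-41425 - 17482} = \frac{13 \cdot 154 + 39723}{-41425 - 17482} = \frac{2002 + 39723}{-58907} = 41725 \left(- \frac{1}{58907}\right) = - \frac{41725}{58907}$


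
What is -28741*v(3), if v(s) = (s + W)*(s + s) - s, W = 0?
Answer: -431115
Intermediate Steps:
v(s) = -s + 2*s**2 (v(s) = (s + 0)*(s + s) - s = s*(2*s) - s = 2*s**2 - s = -s + 2*s**2)
-28741*v(3) = -86223*(-1 + 2*3) = -86223*(-1 + 6) = -86223*5 = -28741*15 = -431115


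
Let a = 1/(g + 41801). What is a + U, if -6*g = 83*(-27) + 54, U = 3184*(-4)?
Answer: -1074039614/84331 ≈ -12736.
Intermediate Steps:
U = -12736
g = 729/2 (g = -(83*(-27) + 54)/6 = -(-2241 + 54)/6 = -1/6*(-2187) = 729/2 ≈ 364.50)
a = 2/84331 (a = 1/(729/2 + 41801) = 1/(84331/2) = 2/84331 ≈ 2.3716e-5)
a + U = 2/84331 - 12736 = -1074039614/84331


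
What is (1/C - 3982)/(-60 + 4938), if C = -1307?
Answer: -578275/708394 ≈ -0.81632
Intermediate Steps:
(1/C - 3982)/(-60 + 4938) = (1/(-1307) - 3982)/(-60 + 4938) = (-1/1307 - 3982)/4878 = -5204475/1307*1/4878 = -578275/708394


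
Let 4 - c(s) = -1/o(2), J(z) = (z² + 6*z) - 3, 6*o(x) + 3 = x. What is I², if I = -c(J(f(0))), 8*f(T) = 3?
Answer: 4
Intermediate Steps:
o(x) = -½ + x/6
f(T) = 3/8 (f(T) = (⅛)*3 = 3/8)
J(z) = -3 + z² + 6*z
c(s) = -2 (c(s) = 4 - (-1)/(-½ + (⅙)*2) = 4 - (-1)/(-½ + ⅓) = 4 - (-1)/(-⅙) = 4 - (-1)*(-6) = 4 - 1*6 = 4 - 6 = -2)
I = 2 (I = -1*(-2) = 2)
I² = 2² = 4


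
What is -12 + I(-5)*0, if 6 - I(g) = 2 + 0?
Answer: -12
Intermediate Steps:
I(g) = 4 (I(g) = 6 - (2 + 0) = 6 - 1*2 = 6 - 2 = 4)
-12 + I(-5)*0 = -12 + 4*0 = -12 + 0 = -12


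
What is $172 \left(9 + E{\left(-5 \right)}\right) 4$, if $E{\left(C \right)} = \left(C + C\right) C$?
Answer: $40592$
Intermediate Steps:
$E{\left(C \right)} = 2 C^{2}$ ($E{\left(C \right)} = 2 C C = 2 C^{2}$)
$172 \left(9 + E{\left(-5 \right)}\right) 4 = 172 \left(9 + 2 \left(-5\right)^{2}\right) 4 = 172 \left(9 + 2 \cdot 25\right) 4 = 172 \left(9 + 50\right) 4 = 172 \cdot 59 \cdot 4 = 172 \cdot 236 = 40592$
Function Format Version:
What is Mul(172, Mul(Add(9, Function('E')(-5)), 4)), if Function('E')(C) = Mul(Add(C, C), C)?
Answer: 40592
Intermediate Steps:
Function('E')(C) = Mul(2, Pow(C, 2)) (Function('E')(C) = Mul(Mul(2, C), C) = Mul(2, Pow(C, 2)))
Mul(172, Mul(Add(9, Function('E')(-5)), 4)) = Mul(172, Mul(Add(9, Mul(2, Pow(-5, 2))), 4)) = Mul(172, Mul(Add(9, Mul(2, 25)), 4)) = Mul(172, Mul(Add(9, 50), 4)) = Mul(172, Mul(59, 4)) = Mul(172, 236) = 40592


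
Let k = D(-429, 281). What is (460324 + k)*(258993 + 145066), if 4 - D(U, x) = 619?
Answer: 185749558831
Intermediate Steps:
D(U, x) = -615 (D(U, x) = 4 - 1*619 = 4 - 619 = -615)
k = -615
(460324 + k)*(258993 + 145066) = (460324 - 615)*(258993 + 145066) = 459709*404059 = 185749558831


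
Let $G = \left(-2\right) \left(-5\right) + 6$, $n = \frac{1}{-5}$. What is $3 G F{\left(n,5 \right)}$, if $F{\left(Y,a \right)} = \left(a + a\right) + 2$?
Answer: $576$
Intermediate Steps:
$n = - \frac{1}{5} \approx -0.2$
$G = 16$ ($G = 10 + 6 = 16$)
$F{\left(Y,a \right)} = 2 + 2 a$ ($F{\left(Y,a \right)} = 2 a + 2 = 2 + 2 a$)
$3 G F{\left(n,5 \right)} = 3 \cdot 16 \left(2 + 2 \cdot 5\right) = 48 \left(2 + 10\right) = 48 \cdot 12 = 576$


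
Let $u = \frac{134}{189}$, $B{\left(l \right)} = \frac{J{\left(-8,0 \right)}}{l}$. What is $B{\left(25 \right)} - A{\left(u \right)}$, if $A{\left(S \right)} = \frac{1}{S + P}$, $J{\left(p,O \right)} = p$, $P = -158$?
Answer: $- \frac{233099}{743200} \approx -0.31364$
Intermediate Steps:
$B{\left(l \right)} = - \frac{8}{l}$
$u = \frac{134}{189}$ ($u = 134 \cdot \frac{1}{189} = \frac{134}{189} \approx 0.70899$)
$A{\left(S \right)} = \frac{1}{-158 + S}$ ($A{\left(S \right)} = \frac{1}{S - 158} = \frac{1}{-158 + S}$)
$B{\left(25 \right)} - A{\left(u \right)} = - \frac{8}{25} - \frac{1}{-158 + \frac{134}{189}} = \left(-8\right) \frac{1}{25} - \frac{1}{- \frac{29728}{189}} = - \frac{8}{25} - - \frac{189}{29728} = - \frac{8}{25} + \frac{189}{29728} = - \frac{233099}{743200}$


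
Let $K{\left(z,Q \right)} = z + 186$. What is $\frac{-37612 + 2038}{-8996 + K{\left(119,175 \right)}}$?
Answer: $\frac{11858}{2897} \approx 4.0932$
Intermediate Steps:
$K{\left(z,Q \right)} = 186 + z$
$\frac{-37612 + 2038}{-8996 + K{\left(119,175 \right)}} = \frac{-37612 + 2038}{-8996 + \left(186 + 119\right)} = - \frac{35574}{-8996 + 305} = - \frac{35574}{-8691} = \left(-35574\right) \left(- \frac{1}{8691}\right) = \frac{11858}{2897}$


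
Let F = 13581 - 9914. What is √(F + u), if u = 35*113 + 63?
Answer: √7685 ≈ 87.664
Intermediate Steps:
F = 3667
u = 4018 (u = 3955 + 63 = 4018)
√(F + u) = √(3667 + 4018) = √7685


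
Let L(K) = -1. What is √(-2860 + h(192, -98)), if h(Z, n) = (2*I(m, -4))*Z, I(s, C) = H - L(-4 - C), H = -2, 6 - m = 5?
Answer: 2*I*√811 ≈ 56.956*I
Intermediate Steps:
m = 1 (m = 6 - 1*5 = 6 - 5 = 1)
I(s, C) = -1 (I(s, C) = -2 - 1*(-1) = -2 + 1 = -1)
h(Z, n) = -2*Z (h(Z, n) = (2*(-1))*Z = -2*Z)
√(-2860 + h(192, -98)) = √(-2860 - 2*192) = √(-2860 - 384) = √(-3244) = 2*I*√811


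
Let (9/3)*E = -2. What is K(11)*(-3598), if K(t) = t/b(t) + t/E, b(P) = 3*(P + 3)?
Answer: 175274/3 ≈ 58425.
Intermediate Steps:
b(P) = 9 + 3*P (b(P) = 3*(3 + P) = 9 + 3*P)
E = -⅔ (E = (⅓)*(-2) = -⅔ ≈ -0.66667)
K(t) = -3*t/2 + t/(9 + 3*t) (K(t) = t/(9 + 3*t) + t/(-⅔) = t/(9 + 3*t) + t*(-3/2) = t/(9 + 3*t) - 3*t/2 = -3*t/2 + t/(9 + 3*t))
K(11)*(-3598) = ((⅙)*11*(-25 - 9*11)/(3 + 11))*(-3598) = ((⅙)*11*(-25 - 99)/14)*(-3598) = ((⅙)*11*(1/14)*(-124))*(-3598) = -341/21*(-3598) = 175274/3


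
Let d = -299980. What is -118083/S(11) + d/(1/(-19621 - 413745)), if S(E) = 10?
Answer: 1300011208717/10 ≈ 1.3000e+11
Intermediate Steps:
-118083/S(11) + d/(1/(-19621 - 413745)) = -118083/10 - 299980/(1/(-19621 - 413745)) = -118083*1/10 - 299980/(1/(-433366)) = -118083/10 - 299980/(-1/433366) = -118083/10 - 299980*(-433366) = -118083/10 + 130001132680 = 1300011208717/10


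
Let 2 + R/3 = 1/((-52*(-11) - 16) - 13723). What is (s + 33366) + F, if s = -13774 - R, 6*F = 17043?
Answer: 196965155/8778 ≈ 22439.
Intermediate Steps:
F = 5681/2 (F = (⅙)*17043 = 5681/2 ≈ 2840.5)
R = -26335/4389 (R = -6 + 3/((-52*(-11) - 16) - 13723) = -6 + 3/((572 - 16) - 13723) = -6 + 3/(556 - 13723) = -6 + 3/(-13167) = -6 + 3*(-1/13167) = -6 - 1/4389 = -26335/4389 ≈ -6.0002)
s = -60427751/4389 (s = -13774 - 1*(-26335/4389) = -13774 + 26335/4389 = -60427751/4389 ≈ -13768.)
(s + 33366) + F = (-60427751/4389 + 33366) + 5681/2 = 86015623/4389 + 5681/2 = 196965155/8778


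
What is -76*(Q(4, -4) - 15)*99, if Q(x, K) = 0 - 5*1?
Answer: 150480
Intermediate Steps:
Q(x, K) = -5 (Q(x, K) = 0 - 5 = -5)
-76*(Q(4, -4) - 15)*99 = -76*(-5 - 15)*99 = -76*(-20)*99 = 1520*99 = 150480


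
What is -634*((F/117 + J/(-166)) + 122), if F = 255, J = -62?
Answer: -255614852/3237 ≈ -78967.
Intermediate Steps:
-634*((F/117 + J/(-166)) + 122) = -634*((255/117 - 62/(-166)) + 122) = -634*((255*(1/117) - 62*(-1/166)) + 122) = -634*((85/39 + 31/83) + 122) = -634*(8264/3237 + 122) = -634*403178/3237 = -255614852/3237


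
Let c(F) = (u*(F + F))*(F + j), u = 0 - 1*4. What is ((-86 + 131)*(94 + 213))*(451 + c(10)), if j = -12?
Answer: 8440965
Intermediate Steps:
u = -4 (u = 0 - 4 = -4)
c(F) = -8*F*(-12 + F) (c(F) = (-4*(F + F))*(F - 12) = (-8*F)*(-12 + F) = -8*F*(-12 + F))
((-86 + 131)*(94 + 213))*(451 + c(10)) = ((-86 + 131)*(94 + 213))*(451 + 8*10*(12 - 1*10)) = (45*307)*(451 + 8*10*(12 - 10)) = 13815*(451 + 8*10*2) = 13815*(451 + 160) = 13815*611 = 8440965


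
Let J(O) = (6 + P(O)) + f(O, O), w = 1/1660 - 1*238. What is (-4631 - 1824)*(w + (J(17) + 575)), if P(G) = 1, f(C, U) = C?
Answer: -773645951/332 ≈ -2.3303e+6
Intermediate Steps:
w = -395079/1660 (w = 1/1660 - 238 = -395079/1660 ≈ -238.00)
J(O) = 7 + O (J(O) = (6 + 1) + O = 7 + O)
(-4631 - 1824)*(w + (J(17) + 575)) = (-4631 - 1824)*(-395079/1660 + ((7 + 17) + 575)) = -6455*(-395079/1660 + (24 + 575)) = -6455*(-395079/1660 + 599) = -6455*599261/1660 = -773645951/332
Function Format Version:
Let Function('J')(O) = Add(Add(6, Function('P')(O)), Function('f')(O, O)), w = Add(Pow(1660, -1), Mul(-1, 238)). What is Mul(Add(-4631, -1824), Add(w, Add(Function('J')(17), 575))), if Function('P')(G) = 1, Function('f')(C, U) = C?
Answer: Rational(-773645951, 332) ≈ -2.3303e+6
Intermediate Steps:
w = Rational(-395079, 1660) (w = Add(Rational(1, 1660), -238) = Rational(-395079, 1660) ≈ -238.00)
Function('J')(O) = Add(7, O) (Function('J')(O) = Add(Add(6, 1), O) = Add(7, O))
Mul(Add(-4631, -1824), Add(w, Add(Function('J')(17), 575))) = Mul(Add(-4631, -1824), Add(Rational(-395079, 1660), Add(Add(7, 17), 575))) = Mul(-6455, Add(Rational(-395079, 1660), Add(24, 575))) = Mul(-6455, Add(Rational(-395079, 1660), 599)) = Mul(-6455, Rational(599261, 1660)) = Rational(-773645951, 332)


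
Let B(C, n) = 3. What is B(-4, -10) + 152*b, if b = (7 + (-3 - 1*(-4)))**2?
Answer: 9731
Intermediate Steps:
b = 64 (b = (7 + (-3 + 4))**2 = (7 + 1)**2 = 8**2 = 64)
B(-4, -10) + 152*b = 3 + 152*64 = 3 + 9728 = 9731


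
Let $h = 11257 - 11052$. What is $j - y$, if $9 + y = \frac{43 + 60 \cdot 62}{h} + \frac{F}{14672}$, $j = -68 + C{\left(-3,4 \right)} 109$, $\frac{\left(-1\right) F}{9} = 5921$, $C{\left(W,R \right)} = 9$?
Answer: $\frac{2728868229}{3007760} \approx 907.28$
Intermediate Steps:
$F = -53289$ ($F = \left(-9\right) 5921 = -53289$)
$j = 913$ ($j = -68 + 9 \cdot 109 = -68 + 981 = 913$)
$h = 205$ ($h = 11257 - 11052 = 205$)
$y = \frac{17216651}{3007760}$ ($y = -9 - \left(\frac{53289}{14672} - \frac{43 + 60 \cdot 62}{205}\right) = -9 - \left(\frac{53289}{14672} - \left(43 + 3720\right) \frac{1}{205}\right) = -9 + \left(3763 \cdot \frac{1}{205} - \frac{53289}{14672}\right) = -9 + \left(\frac{3763}{205} - \frac{53289}{14672}\right) = -9 + \frac{44286491}{3007760} = \frac{17216651}{3007760} \approx 5.7241$)
$j - y = 913 - \frac{17216651}{3007760} = \frac{2728868229}{3007760}$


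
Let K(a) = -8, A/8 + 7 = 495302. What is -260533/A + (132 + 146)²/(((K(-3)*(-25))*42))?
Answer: 3800481913/416047800 ≈ 9.1347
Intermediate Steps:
A = 3962360 (A = -56 + 8*495302 = -56 + 3962416 = 3962360)
-260533/A + (132 + 146)²/(((K(-3)*(-25))*42)) = -260533/3962360 + (132 + 146)²/((-8*(-25)*42)) = -260533*1/3962360 + 278²/((200*42)) = -260533/3962360 + 77284/8400 = -260533/3962360 + 77284*(1/8400) = -260533/3962360 + 19321/2100 = 3800481913/416047800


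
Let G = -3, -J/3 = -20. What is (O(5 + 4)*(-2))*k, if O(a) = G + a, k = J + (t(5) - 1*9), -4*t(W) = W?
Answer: -597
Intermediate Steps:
J = 60 (J = -3*(-20) = 60)
t(W) = -W/4
k = 199/4 (k = 60 + (-¼*5 - 1*9) = 60 + (-5/4 - 9) = 60 - 41/4 = 199/4 ≈ 49.750)
O(a) = -3 + a
(O(5 + 4)*(-2))*k = ((-3 + (5 + 4))*(-2))*(199/4) = ((-3 + 9)*(-2))*(199/4) = (6*(-2))*(199/4) = -12*199/4 = -597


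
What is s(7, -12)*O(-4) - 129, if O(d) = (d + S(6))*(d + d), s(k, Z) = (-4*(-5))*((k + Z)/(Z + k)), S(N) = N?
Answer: -449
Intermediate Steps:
s(k, Z) = 20 (s(k, Z) = 20*((Z + k)/(Z + k)) = 20*1 = 20)
O(d) = 2*d*(6 + d) (O(d) = (d + 6)*(d + d) = (6 + d)*(2*d) = 2*d*(6 + d))
s(7, -12)*O(-4) - 129 = 20*(2*(-4)*(6 - 4)) - 129 = 20*(2*(-4)*2) - 129 = 20*(-16) - 129 = -320 - 129 = -449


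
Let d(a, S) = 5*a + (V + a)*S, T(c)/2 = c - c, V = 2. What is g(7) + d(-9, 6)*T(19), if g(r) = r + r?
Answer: 14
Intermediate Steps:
T(c) = 0 (T(c) = 2*(c - c) = 2*0 = 0)
g(r) = 2*r
d(a, S) = 5*a + S*(2 + a) (d(a, S) = 5*a + (2 + a)*S = 5*a + S*(2 + a))
g(7) + d(-9, 6)*T(19) = 2*7 + (2*6 + 5*(-9) + 6*(-9))*0 = 14 + (12 - 45 - 54)*0 = 14 - 87*0 = 14 + 0 = 14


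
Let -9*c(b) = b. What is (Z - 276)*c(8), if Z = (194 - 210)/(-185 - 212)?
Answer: 876448/3573 ≈ 245.30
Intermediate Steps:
Z = 16/397 (Z = -16/(-397) = -16*(-1/397) = 16/397 ≈ 0.040302)
c(b) = -b/9
(Z - 276)*c(8) = (16/397 - 276)*(-⅑*8) = -109556/397*(-8/9) = 876448/3573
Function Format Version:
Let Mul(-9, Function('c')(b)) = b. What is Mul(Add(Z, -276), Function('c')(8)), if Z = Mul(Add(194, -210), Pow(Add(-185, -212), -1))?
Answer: Rational(876448, 3573) ≈ 245.30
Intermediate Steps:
Z = Rational(16, 397) (Z = Mul(-16, Pow(-397, -1)) = Mul(-16, Rational(-1, 397)) = Rational(16, 397) ≈ 0.040302)
Function('c')(b) = Mul(Rational(-1, 9), b)
Mul(Add(Z, -276), Function('c')(8)) = Mul(Add(Rational(16, 397), -276), Mul(Rational(-1, 9), 8)) = Mul(Rational(-109556, 397), Rational(-8, 9)) = Rational(876448, 3573)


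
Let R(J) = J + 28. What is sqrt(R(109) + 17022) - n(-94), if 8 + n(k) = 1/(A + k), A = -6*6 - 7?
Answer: 1097/137 + sqrt(17159) ≈ 139.00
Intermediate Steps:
A = -43 (A = -36 - 7 = -43)
n(k) = -8 + 1/(-43 + k)
R(J) = 28 + J
sqrt(R(109) + 17022) - n(-94) = sqrt((28 + 109) + 17022) - (345 - 8*(-94))/(-43 - 94) = sqrt(137 + 17022) - (345 + 752)/(-137) = sqrt(17159) - (-1)*1097/137 = sqrt(17159) - 1*(-1097/137) = sqrt(17159) + 1097/137 = 1097/137 + sqrt(17159)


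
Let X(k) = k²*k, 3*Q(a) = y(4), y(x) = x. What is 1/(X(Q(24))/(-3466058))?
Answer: -46791783/32 ≈ -1.4622e+6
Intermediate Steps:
Q(a) = 4/3 (Q(a) = (⅓)*4 = 4/3)
X(k) = k³
1/(X(Q(24))/(-3466058)) = 1/((4/3)³/(-3466058)) = 1/((64/27)*(-1/3466058)) = 1/(-32/46791783) = -46791783/32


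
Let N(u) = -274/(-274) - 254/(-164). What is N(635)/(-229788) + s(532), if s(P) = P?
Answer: 10024271503/18842616 ≈ 532.00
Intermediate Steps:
N(u) = 209/82 (N(u) = -274*(-1/274) - 254*(-1/164) = 1 + 127/82 = 209/82)
N(635)/(-229788) + s(532) = (209/82)/(-229788) + 532 = (209/82)*(-1/229788) + 532 = -209/18842616 + 532 = 10024271503/18842616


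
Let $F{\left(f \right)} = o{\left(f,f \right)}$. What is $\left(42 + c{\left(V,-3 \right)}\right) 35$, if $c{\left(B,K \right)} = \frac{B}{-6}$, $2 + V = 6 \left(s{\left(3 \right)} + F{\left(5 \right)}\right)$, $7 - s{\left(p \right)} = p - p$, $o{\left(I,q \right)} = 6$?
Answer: $\frac{3080}{3} \approx 1026.7$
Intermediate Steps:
$F{\left(f \right)} = 6$
$s{\left(p \right)} = 7$ ($s{\left(p \right)} = 7 - \left(p - p\right) = 7 - 0 = 7 + 0 = 7$)
$V = 76$ ($V = -2 + 6 \left(7 + 6\right) = -2 + 6 \cdot 13 = -2 + 78 = 76$)
$c{\left(B,K \right)} = - \frac{B}{6}$ ($c{\left(B,K \right)} = B \left(- \frac{1}{6}\right) = - \frac{B}{6}$)
$\left(42 + c{\left(V,-3 \right)}\right) 35 = \left(42 - \frac{38}{3}\right) 35 = \frac{88}{3} \cdot 35 = \frac{3080}{3}$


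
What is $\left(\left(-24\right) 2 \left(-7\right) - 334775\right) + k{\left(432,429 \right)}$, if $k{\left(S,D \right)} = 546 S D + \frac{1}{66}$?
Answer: $\frac{6656406835}{66} \approx 1.0085 \cdot 10^{8}$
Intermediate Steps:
$k{\left(S,D \right)} = \frac{1}{66} + 546 D S$ ($k{\left(S,D \right)} = 546 D S + \frac{1}{66} = \frac{1}{66} + 546 D S$)
$\left(\left(-24\right) 2 \left(-7\right) - 334775\right) + k{\left(432,429 \right)} = \left(\left(-24\right) 2 \left(-7\right) - 334775\right) + \left(\frac{1}{66} + 546 \cdot 429 \cdot 432\right) = \left(\left(-48\right) \left(-7\right) - 334775\right) + \left(\frac{1}{66} + 101189088\right) = \left(336 - 334775\right) + \frac{6678479809}{66} = -334439 + \frac{6678479809}{66} = \frac{6656406835}{66}$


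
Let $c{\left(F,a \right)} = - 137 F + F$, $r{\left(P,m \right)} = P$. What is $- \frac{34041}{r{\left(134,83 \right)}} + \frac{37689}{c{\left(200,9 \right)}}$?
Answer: $- \frac{27381339}{107200} \approx -255.42$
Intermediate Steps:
$c{\left(F,a \right)} = - 136 F$
$- \frac{34041}{r{\left(134,83 \right)}} + \frac{37689}{c{\left(200,9 \right)}} = - \frac{34041}{134} + \frac{37689}{\left(-136\right) 200} = \left(-34041\right) \frac{1}{134} + \frac{37689}{-27200} = - \frac{34041}{134} + 37689 \left(- \frac{1}{27200}\right) = - \frac{34041}{134} - \frac{2217}{1600} = - \frac{27381339}{107200}$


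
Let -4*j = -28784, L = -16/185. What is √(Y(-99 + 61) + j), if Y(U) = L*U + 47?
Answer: √248004155/185 ≈ 85.125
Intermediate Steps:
L = -16/185 (L = -16*1/185 = -16/185 ≈ -0.086486)
j = 7196 (j = -¼*(-28784) = 7196)
Y(U) = 47 - 16*U/185 (Y(U) = -16*U/185 + 47 = 47 - 16*U/185)
√(Y(-99 + 61) + j) = √((47 - 16*(-99 + 61)/185) + 7196) = √((47 - 16/185*(-38)) + 7196) = √((47 + 608/185) + 7196) = √(9303/185 + 7196) = √(1340563/185) = √248004155/185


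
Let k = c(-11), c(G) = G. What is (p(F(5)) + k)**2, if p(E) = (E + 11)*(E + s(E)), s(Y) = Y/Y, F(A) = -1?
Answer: 121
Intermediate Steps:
k = -11
s(Y) = 1
p(E) = (1 + E)*(11 + E) (p(E) = (E + 11)*(E + 1) = (11 + E)*(1 + E) = (1 + E)*(11 + E))
(p(F(5)) + k)**2 = ((11 + (-1)**2 + 12*(-1)) - 11)**2 = ((11 + 1 - 12) - 11)**2 = (0 - 11)**2 = (-11)**2 = 121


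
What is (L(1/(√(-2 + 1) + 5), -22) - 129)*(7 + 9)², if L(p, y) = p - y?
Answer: -355456/13 - 128*I/13 ≈ -27343.0 - 9.8462*I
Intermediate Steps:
(L(1/(√(-2 + 1) + 5), -22) - 129)*(7 + 9)² = ((1/(√(-2 + 1) + 5) - 1*(-22)) - 129)*(7 + 9)² = ((1/(√(-1) + 5) + 22) - 129)*16² = ((1/(I + 5) + 22) - 129)*256 = ((1/(5 + I) + 22) - 129)*256 = (((5 - I)/26 + 22) - 129)*256 = ((22 + (5 - I)/26) - 129)*256 = (-107 + (5 - I)/26)*256 = -27392 + 128*(5 - I)/13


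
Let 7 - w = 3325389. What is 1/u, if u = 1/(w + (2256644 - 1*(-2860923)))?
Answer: 1792185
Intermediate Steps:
w = -3325382 (w = 7 - 1*3325389 = 7 - 3325389 = -3325382)
u = 1/1792185 (u = 1/(-3325382 + (2256644 - 1*(-2860923))) = 1/(-3325382 + (2256644 + 2860923)) = 1/(-3325382 + 5117567) = 1/1792185 ≈ 5.5798e-7)
1/u = 1/(1/1792185) = 1792185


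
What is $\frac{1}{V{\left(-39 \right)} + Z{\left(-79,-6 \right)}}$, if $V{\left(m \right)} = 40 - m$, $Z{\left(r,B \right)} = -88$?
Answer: $- \frac{1}{9} \approx -0.11111$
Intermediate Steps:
$\frac{1}{V{\left(-39 \right)} + Z{\left(-79,-6 \right)}} = \frac{1}{\left(40 - -39\right) - 88} = \frac{1}{\left(40 + 39\right) - 88} = \frac{1}{79 - 88} = \frac{1}{-9} = - \frac{1}{9}$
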